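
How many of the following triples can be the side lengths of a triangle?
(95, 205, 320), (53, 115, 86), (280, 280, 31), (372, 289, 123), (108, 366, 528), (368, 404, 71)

(95,205,320): 95+205 ≤ 320 → not valid
(53,86,115): 53+86 > 115 → valid
(31,280,280): 31+280 > 280 → valid
(123,289,372): 123+289 > 372 → valid
(108,366,528): 108+366 ≤ 528 → not valid
(71,368,404): 71+368 > 404 → valid
4 of the 6 triples form a triangle.

4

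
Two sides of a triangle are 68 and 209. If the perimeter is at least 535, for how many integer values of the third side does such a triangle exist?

19

Triangle inequality: 141 < x < 277. Perimeter ≥ 535 gives x ≥ 535 − 68 − 209 = 258.
So 258 ≤ x < 277; integers 258 through 276: 19 values.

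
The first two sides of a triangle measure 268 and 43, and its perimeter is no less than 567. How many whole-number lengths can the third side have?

55

Triangle inequality: 225 < x < 311. Perimeter ≥ 567 gives x ≥ 567 − 268 − 43 = 256.
So 256 ≤ x < 311; integers 256 through 310: 55 values.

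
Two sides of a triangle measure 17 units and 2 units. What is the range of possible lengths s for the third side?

15 < s < 19

By the triangle inequality, s must be less than 17 + 2 = 19 and greater than |17 − 2| = 15.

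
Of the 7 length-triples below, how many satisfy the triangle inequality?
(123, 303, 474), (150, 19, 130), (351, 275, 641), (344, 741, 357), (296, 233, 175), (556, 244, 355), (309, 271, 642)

2

(123,303,474): 123+303 ≤ 474 → not valid
(19,130,150): 19+130 ≤ 150 → not valid
(275,351,641): 275+351 ≤ 641 → not valid
(344,357,741): 344+357 ≤ 741 → not valid
(175,233,296): 175+233 > 296 → valid
(244,355,556): 244+355 > 556 → valid
(271,309,642): 271+309 ≤ 642 → not valid
2 of the 7 triples form a triangle.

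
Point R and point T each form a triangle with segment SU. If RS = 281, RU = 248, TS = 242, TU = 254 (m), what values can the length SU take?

From triangle RSU: |281 − 248| < SU < 281 + 248, i.e. 33 < SU < 529.
From triangle TSU: 12 < SU < 496.
Both must hold, so SU lies in the intersection.

33 < SU < 496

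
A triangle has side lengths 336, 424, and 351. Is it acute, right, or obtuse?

acute

Compare the square of the longest side to the sum of squares of the other two: 336² + 351² = 236097 > 179776 = 424².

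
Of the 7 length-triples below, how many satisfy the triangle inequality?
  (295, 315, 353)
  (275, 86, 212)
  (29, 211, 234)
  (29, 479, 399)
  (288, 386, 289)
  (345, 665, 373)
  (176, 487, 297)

(295,315,353): 295+315 > 353 → valid
(86,212,275): 86+212 > 275 → valid
(29,211,234): 29+211 > 234 → valid
(29,399,479): 29+399 ≤ 479 → not valid
(288,289,386): 288+289 > 386 → valid
(345,373,665): 345+373 > 665 → valid
(176,297,487): 176+297 ≤ 487 → not valid
5 of the 7 triples form a triangle.

5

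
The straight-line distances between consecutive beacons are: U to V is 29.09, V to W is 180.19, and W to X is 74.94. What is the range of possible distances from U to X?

76.16 ≤ UX ≤ 284.22

The maximum is all hops collinear in one direction: 29.09 + 180.19 + 74.94 = 284.22.
The longest hop is 180.19; the others sum to 104.03. Folding the others back against it leaves at least 180.19 − 104.03 = 76.16.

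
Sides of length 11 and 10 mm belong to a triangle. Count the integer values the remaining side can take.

The third side lies in the open interval (1, 21).
Integers from 2 to 20 inclusive: 20 − 2 + 1 = 19.

19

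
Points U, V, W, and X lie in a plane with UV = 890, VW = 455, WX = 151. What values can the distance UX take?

284 ≤ UX ≤ 1496

The maximum is all hops collinear in one direction: 890 + 455 + 151 = 1496.
The longest hop is 890; the others sum to 606. Folding the others back against it leaves at least 890 − 606 = 284.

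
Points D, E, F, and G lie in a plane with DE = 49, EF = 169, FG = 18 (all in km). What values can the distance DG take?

The maximum is all hops collinear in one direction: 49 + 169 + 18 = 236.
The longest hop is 169; the others sum to 67. Folding the others back against it leaves at least 169 − 67 = 102.

102 ≤ DG ≤ 236 km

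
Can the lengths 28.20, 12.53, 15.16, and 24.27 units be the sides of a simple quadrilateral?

A quadrilateral exists iff every side is shorter than the sum of the others — equivalently, the longest side is less than the sum of the rest.
Longest side 28.20 < 51.96 (sum of the remaining 3), so yes.

Yes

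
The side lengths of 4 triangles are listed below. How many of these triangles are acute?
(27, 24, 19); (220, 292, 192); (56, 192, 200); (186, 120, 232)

1

(27,24,19): 19²+24² = 937 > 729 = 27² → acute
(220,292,192): 192²+220² = 85264 = 292² → right
(56,192,200): 56²+192² = 40000 = 200² → right
(186,120,232): 120²+186² = 48996 < 53824 = 232² → obtuse
1 of the 4 is acute.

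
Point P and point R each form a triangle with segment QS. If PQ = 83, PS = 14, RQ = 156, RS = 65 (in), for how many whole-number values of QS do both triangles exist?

5

From triangle PQS: 69 < QS < 97.
From triangle RQS: 91 < QS < 221.
Intersection: 91 < QS < 97, so integers 92 through 96: 5 values.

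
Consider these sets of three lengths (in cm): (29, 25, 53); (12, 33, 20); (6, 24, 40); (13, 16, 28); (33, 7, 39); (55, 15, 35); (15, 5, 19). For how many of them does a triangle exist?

4

(25,29,53): 25+29 > 53 → valid
(12,20,33): 12+20 ≤ 33 → not valid
(6,24,40): 6+24 ≤ 40 → not valid
(13,16,28): 13+16 > 28 → valid
(7,33,39): 7+33 > 39 → valid
(15,35,55): 15+35 ≤ 55 → not valid
(5,15,19): 5+15 > 19 → valid
4 of the 7 triples form a triangle.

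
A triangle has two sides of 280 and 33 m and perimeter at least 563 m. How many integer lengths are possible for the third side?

Triangle inequality: 247 < x < 313. Perimeter ≥ 563 gives x ≥ 563 − 280 − 33 = 250.
So 250 ≤ x < 313; integers 250 through 312: 63 values.

63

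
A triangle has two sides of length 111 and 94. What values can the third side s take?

By the triangle inequality, s must be less than 111 + 94 = 205 and greater than |111 − 94| = 17.

17 < s < 205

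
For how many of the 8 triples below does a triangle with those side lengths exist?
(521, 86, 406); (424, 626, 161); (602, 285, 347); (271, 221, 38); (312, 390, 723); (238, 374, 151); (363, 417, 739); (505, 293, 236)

4

(86,406,521): 86+406 ≤ 521 → not valid
(161,424,626): 161+424 ≤ 626 → not valid
(285,347,602): 285+347 > 602 → valid
(38,221,271): 38+221 ≤ 271 → not valid
(312,390,723): 312+390 ≤ 723 → not valid
(151,238,374): 151+238 > 374 → valid
(363,417,739): 363+417 > 739 → valid
(236,293,505): 236+293 > 505 → valid
4 of the 8 triples form a triangle.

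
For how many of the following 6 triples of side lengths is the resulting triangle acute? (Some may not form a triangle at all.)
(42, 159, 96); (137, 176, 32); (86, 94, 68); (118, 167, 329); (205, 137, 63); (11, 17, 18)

2

(42,159,96): 42+96 ≤ 159, not a triangle
(137,176,32): 32+137 ≤ 176, not a triangle
(86,94,68): 68²+86² = 12020 > 8836 = 94² → acute
(118,167,329): 118+167 ≤ 329, not a triangle
(205,137,63): 63+137 ≤ 205, not a triangle
(11,17,18): 11²+17² = 410 > 324 = 18² → acute
2 of the 6 are acute.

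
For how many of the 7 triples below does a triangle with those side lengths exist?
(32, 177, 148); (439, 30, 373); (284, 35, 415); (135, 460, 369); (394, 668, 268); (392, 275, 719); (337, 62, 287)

3

(32,148,177): 32+148 > 177 → valid
(30,373,439): 30+373 ≤ 439 → not valid
(35,284,415): 35+284 ≤ 415 → not valid
(135,369,460): 135+369 > 460 → valid
(268,394,668): 268+394 ≤ 668 → not valid
(275,392,719): 275+392 ≤ 719 → not valid
(62,287,337): 62+287 > 337 → valid
3 of the 7 triples form a triangle.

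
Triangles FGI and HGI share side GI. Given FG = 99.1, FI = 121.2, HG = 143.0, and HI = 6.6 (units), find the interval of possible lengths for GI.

From triangle FGI: |99.1 − 121.2| < GI < 99.1 + 121.2, i.e. 22.1 < GI < 220.3.
From triangle HGI: 136.4 < GI < 149.6.
Both must hold, so GI lies in the intersection.

136.4 < GI < 149.6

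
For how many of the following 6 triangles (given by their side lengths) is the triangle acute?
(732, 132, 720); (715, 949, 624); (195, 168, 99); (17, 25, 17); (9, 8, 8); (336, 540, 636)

(732,132,720): 132²+720² = 535824 = 732² → right
(715,949,624): 624²+715² = 900601 = 949² → right
(195,168,99): 99²+168² = 38025 = 195² → right
(17,25,17): 17²+17² = 578 < 625 = 25² → obtuse
(9,8,8): 8²+8² = 128 > 81 = 9² → acute
(336,540,636): 336²+540² = 404496 = 636² → right
1 of the 6 is acute.

1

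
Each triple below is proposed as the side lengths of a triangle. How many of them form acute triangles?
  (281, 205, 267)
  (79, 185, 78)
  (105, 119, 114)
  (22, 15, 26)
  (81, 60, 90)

4

(281,205,267): 205²+267² = 113314 > 78961 = 281² → acute
(79,185,78): 78+79 ≤ 185, not a triangle
(105,119,114): 105²+114² = 24021 > 14161 = 119² → acute
(22,15,26): 15²+22² = 709 > 676 = 26² → acute
(81,60,90): 60²+81² = 10161 > 8100 = 90² → acute
4 of the 5 are acute.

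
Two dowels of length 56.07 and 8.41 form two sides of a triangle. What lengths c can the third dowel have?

47.66 < c < 64.48

By the triangle inequality, c must be less than 56.07 + 8.41 = 64.48 and greater than |56.07 − 8.41| = 47.66.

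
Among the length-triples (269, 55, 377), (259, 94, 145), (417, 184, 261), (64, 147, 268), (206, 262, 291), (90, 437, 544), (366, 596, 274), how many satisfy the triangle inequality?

3

(55,269,377): 55+269 ≤ 377 → not valid
(94,145,259): 94+145 ≤ 259 → not valid
(184,261,417): 184+261 > 417 → valid
(64,147,268): 64+147 ≤ 268 → not valid
(206,262,291): 206+262 > 291 → valid
(90,437,544): 90+437 ≤ 544 → not valid
(274,366,596): 274+366 > 596 → valid
3 of the 7 triples form a triangle.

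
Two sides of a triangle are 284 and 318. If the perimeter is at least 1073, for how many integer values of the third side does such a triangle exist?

Triangle inequality: 34 < x < 602. Perimeter ≥ 1073 gives x ≥ 1073 − 284 − 318 = 471.
So 471 ≤ x < 602; integers 471 through 601: 131 values.

131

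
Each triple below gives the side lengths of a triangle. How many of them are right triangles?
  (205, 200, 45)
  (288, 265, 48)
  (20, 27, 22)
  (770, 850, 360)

(205,200,45): 45²+200² = 42025 = 205² → right
(288,265,48): 48²+265² = 72529 < 82944 = 288² → obtuse
(20,27,22): 20²+22² = 884 > 729 = 27² → acute
(770,850,360): 360²+770² = 722500 = 850² → right
2 of the 4 are right.

2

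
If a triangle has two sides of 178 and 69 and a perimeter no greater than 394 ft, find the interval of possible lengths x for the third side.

Triangle inequality alone gives 109 < x < 247.
The perimeter condition gives x ≤ 394 − 178 − 69 = 147.
Intersecting the two: 109 < x ≤ 147.

109 < x ≤ 147 ft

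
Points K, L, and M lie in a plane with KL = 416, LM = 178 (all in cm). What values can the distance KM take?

238 ≤ KM ≤ 594 cm

By the triangle inequality, |416 − 178| ≤ KM ≤ 416 + 178.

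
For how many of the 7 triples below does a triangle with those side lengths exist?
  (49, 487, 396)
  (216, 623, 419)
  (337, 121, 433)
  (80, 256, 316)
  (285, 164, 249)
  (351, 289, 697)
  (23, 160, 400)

(49,396,487): 49+396 ≤ 487 → not valid
(216,419,623): 216+419 > 623 → valid
(121,337,433): 121+337 > 433 → valid
(80,256,316): 80+256 > 316 → valid
(164,249,285): 164+249 > 285 → valid
(289,351,697): 289+351 ≤ 697 → not valid
(23,160,400): 23+160 ≤ 400 → not valid
4 of the 7 triples form a triangle.

4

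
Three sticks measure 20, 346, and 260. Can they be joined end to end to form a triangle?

No

The longest side is 346, but the other two sum to only 280.
280 < 346, so the triangle inequality fails.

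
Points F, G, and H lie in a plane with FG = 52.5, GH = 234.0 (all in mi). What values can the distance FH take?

181.5 ≤ FH ≤ 286.5 mi

By the triangle inequality, |52.5 − 234.0| ≤ FH ≤ 52.5 + 234.0.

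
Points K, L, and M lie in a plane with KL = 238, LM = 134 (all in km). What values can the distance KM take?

By the triangle inequality, |238 − 134| ≤ KM ≤ 238 + 134.

104 ≤ KM ≤ 372 km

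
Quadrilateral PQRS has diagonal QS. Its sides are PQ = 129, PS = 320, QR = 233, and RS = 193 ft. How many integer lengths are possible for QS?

From triangle PQS: 191 < QS < 449.
From triangle RQS: 40 < QS < 426.
Intersection: 191 < QS < 426, so integers 192 through 425: 234 values.

234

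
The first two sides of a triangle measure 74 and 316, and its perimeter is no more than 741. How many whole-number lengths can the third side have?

109

Triangle inequality: 242 < x < 390. Perimeter ≤ 741 gives x ≤ 741 − 74 − 316 = 351.
So 242 < x ≤ 351; integers 243 through 351: 109 values.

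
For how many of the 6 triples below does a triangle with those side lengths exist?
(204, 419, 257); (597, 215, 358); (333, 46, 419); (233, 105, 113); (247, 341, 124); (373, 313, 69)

(204,257,419): 204+257 > 419 → valid
(215,358,597): 215+358 ≤ 597 → not valid
(46,333,419): 46+333 ≤ 419 → not valid
(105,113,233): 105+113 ≤ 233 → not valid
(124,247,341): 124+247 > 341 → valid
(69,313,373): 69+313 > 373 → valid
3 of the 6 triples form a triangle.

3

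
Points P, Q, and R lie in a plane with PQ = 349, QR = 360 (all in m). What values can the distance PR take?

11 ≤ PR ≤ 709 m

By the triangle inequality, |349 − 360| ≤ PR ≤ 349 + 360.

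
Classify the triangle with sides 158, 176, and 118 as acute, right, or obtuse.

Compare the square of the longest side to the sum of squares of the other two: 118² + 158² = 38888 > 30976 = 176².

acute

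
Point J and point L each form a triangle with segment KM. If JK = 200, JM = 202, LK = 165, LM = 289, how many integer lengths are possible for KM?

From triangle JKM: 2 < KM < 402.
From triangle LKM: 124 < KM < 454.
Intersection: 124 < KM < 402, so integers 125 through 401: 277 values.

277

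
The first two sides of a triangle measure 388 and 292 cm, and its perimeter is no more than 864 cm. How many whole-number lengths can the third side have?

88

Triangle inequality: 96 < x < 680. Perimeter ≤ 864 gives x ≤ 864 − 388 − 292 = 184.
So 96 < x ≤ 184; integers 97 through 184: 88 values.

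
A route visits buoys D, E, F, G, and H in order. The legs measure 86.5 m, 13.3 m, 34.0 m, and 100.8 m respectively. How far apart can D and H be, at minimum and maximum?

The maximum is all hops collinear in one direction: 86.5 + 13.3 + 34.0 + 100.8 = 234.6.
The longest hop is 100.8; the others sum to 133.8. Since 100.8 ≤ 133.8, the path can fold back on itself completely, so the minimum distance is 0.

0 ≤ DH ≤ 234.6 m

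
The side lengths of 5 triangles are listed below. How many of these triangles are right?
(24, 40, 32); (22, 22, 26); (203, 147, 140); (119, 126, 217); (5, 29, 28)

2

(24,40,32): 24²+32² = 1600 = 40² → right
(22,22,26): 22²+22² = 968 > 676 = 26² → acute
(203,147,140): 140²+147² = 41209 = 203² → right
(119,126,217): 119²+126² = 30037 < 47089 = 217² → obtuse
(5,29,28): 5²+28² = 809 < 841 = 29² → obtuse
2 of the 5 are right.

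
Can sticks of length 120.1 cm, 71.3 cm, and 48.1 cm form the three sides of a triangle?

No

The longest side is 120.1, but the other two sum to only 119.4.
119.4 < 120.1, so the triangle inequality fails.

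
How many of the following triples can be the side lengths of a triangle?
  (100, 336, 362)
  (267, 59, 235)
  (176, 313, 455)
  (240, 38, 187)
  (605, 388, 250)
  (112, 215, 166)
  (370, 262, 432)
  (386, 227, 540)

7

(100,336,362): 100+336 > 362 → valid
(59,235,267): 59+235 > 267 → valid
(176,313,455): 176+313 > 455 → valid
(38,187,240): 38+187 ≤ 240 → not valid
(250,388,605): 250+388 > 605 → valid
(112,166,215): 112+166 > 215 → valid
(262,370,432): 262+370 > 432 → valid
(227,386,540): 227+386 > 540 → valid
7 of the 8 triples form a triangle.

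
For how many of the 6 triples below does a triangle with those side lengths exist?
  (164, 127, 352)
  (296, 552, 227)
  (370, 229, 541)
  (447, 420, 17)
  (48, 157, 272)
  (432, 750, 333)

2

(127,164,352): 127+164 ≤ 352 → not valid
(227,296,552): 227+296 ≤ 552 → not valid
(229,370,541): 229+370 > 541 → valid
(17,420,447): 17+420 ≤ 447 → not valid
(48,157,272): 48+157 ≤ 272 → not valid
(333,432,750): 333+432 > 750 → valid
2 of the 6 triples form a triangle.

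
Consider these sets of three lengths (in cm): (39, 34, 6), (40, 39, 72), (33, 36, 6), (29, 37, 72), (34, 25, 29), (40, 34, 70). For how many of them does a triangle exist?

5

(6,34,39): 6+34 > 39 → valid
(39,40,72): 39+40 > 72 → valid
(6,33,36): 6+33 > 36 → valid
(29,37,72): 29+37 ≤ 72 → not valid
(25,29,34): 25+29 > 34 → valid
(34,40,70): 34+40 > 70 → valid
5 of the 6 triples form a triangle.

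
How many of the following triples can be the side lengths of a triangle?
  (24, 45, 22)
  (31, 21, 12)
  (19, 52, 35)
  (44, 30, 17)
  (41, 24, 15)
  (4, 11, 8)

5

(22,24,45): 22+24 > 45 → valid
(12,21,31): 12+21 > 31 → valid
(19,35,52): 19+35 > 52 → valid
(17,30,44): 17+30 > 44 → valid
(15,24,41): 15+24 ≤ 41 → not valid
(4,8,11): 4+8 > 11 → valid
5 of the 6 triples form a triangle.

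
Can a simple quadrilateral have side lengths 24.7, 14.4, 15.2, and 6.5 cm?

A quadrilateral exists iff every side is shorter than the sum of the others — equivalently, the longest side is less than the sum of the rest.
Longest side 24.7 < 36.1 (sum of the remaining 3), so yes.

Yes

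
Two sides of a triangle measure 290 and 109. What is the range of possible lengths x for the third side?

By the triangle inequality, x must be less than 290 + 109 = 399 and greater than |290 − 109| = 181.

181 < x < 399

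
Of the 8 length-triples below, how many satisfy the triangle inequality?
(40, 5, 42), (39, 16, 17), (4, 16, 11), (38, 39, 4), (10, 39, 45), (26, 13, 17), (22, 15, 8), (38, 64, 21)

(5,40,42): 5+40 > 42 → valid
(16,17,39): 16+17 ≤ 39 → not valid
(4,11,16): 4+11 ≤ 16 → not valid
(4,38,39): 4+38 > 39 → valid
(10,39,45): 10+39 > 45 → valid
(13,17,26): 13+17 > 26 → valid
(8,15,22): 8+15 > 22 → valid
(21,38,64): 21+38 ≤ 64 → not valid
5 of the 8 triples form a triangle.

5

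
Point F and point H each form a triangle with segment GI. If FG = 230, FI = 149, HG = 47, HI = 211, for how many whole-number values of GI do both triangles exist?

From triangle FGI: 81 < GI < 379.
From triangle HGI: 164 < GI < 258.
Intersection: 164 < GI < 258, so integers 165 through 257: 93 values.

93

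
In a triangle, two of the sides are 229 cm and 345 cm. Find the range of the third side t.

116 < t < 574 (cm)

By the triangle inequality, t must be less than 229 + 345 = 574 and greater than |229 − 345| = 116.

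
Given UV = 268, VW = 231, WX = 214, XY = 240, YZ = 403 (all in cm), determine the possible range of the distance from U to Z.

0 ≤ UZ ≤ 1356 cm

The maximum is all hops collinear in one direction: 268 + 231 + 214 + 240 + 403 = 1356.
The longest hop is 403; the others sum to 953. Since 403 ≤ 953, the path can fold back on itself completely, so the minimum distance is 0.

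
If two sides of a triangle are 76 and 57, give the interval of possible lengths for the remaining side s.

By the triangle inequality, s must be less than 76 + 57 = 133 and greater than |76 − 57| = 19.

19 < s < 133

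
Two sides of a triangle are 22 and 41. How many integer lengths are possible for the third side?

The third side lies in the open interval (19, 63).
Integers from 20 to 62 inclusive: 62 − 20 + 1 = 43.

43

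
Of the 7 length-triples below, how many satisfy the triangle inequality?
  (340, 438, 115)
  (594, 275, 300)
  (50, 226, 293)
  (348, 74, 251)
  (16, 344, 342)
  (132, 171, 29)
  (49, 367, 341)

3

(115,340,438): 115+340 > 438 → valid
(275,300,594): 275+300 ≤ 594 → not valid
(50,226,293): 50+226 ≤ 293 → not valid
(74,251,348): 74+251 ≤ 348 → not valid
(16,342,344): 16+342 > 344 → valid
(29,132,171): 29+132 ≤ 171 → not valid
(49,341,367): 49+341 > 367 → valid
3 of the 7 triples form a triangle.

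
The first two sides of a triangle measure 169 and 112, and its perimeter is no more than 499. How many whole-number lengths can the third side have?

161

Triangle inequality: 57 < x < 281. Perimeter ≤ 499 gives x ≤ 499 − 169 − 112 = 218.
So 57 < x ≤ 218; integers 58 through 218: 161 values.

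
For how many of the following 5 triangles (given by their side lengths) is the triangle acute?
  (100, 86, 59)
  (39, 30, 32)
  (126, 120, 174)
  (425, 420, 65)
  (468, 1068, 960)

2

(100,86,59): 59²+86² = 10877 > 10000 = 100² → acute
(39,30,32): 30²+32² = 1924 > 1521 = 39² → acute
(126,120,174): 120²+126² = 30276 = 174² → right
(425,420,65): 65²+420² = 180625 = 425² → right
(468,1068,960): 468²+960² = 1140624 = 1068² → right
2 of the 5 are acute.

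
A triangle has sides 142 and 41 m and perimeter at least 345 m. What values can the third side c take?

162 ≤ c < 183 m

Triangle inequality alone gives 101 < c < 183.
The perimeter condition gives c ≥ 345 − 142 − 41 = 162.
Intersecting the two: 162 ≤ c < 183.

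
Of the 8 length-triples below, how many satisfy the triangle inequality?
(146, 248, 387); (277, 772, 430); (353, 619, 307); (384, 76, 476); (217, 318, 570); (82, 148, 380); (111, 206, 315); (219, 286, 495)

4

(146,248,387): 146+248 > 387 → valid
(277,430,772): 277+430 ≤ 772 → not valid
(307,353,619): 307+353 > 619 → valid
(76,384,476): 76+384 ≤ 476 → not valid
(217,318,570): 217+318 ≤ 570 → not valid
(82,148,380): 82+148 ≤ 380 → not valid
(111,206,315): 111+206 > 315 → valid
(219,286,495): 219+286 > 495 → valid
4 of the 8 triples form a triangle.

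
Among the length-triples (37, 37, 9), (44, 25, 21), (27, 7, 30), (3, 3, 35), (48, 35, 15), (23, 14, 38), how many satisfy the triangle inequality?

4

(9,37,37): 9+37 > 37 → valid
(21,25,44): 21+25 > 44 → valid
(7,27,30): 7+27 > 30 → valid
(3,3,35): 3+3 ≤ 35 → not valid
(15,35,48): 15+35 > 48 → valid
(14,23,38): 14+23 ≤ 38 → not valid
4 of the 6 triples form a triangle.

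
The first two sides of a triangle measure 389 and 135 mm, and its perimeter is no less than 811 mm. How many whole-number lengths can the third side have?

Triangle inequality: 254 < x < 524. Perimeter ≥ 811 gives x ≥ 811 − 389 − 135 = 287.
So 287 ≤ x < 524; integers 287 through 523: 237 values.

237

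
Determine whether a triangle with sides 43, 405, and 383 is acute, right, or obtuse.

Compare the square of the longest side to the sum of squares of the other two: 43² + 383² = 148538 < 164025 = 405².

obtuse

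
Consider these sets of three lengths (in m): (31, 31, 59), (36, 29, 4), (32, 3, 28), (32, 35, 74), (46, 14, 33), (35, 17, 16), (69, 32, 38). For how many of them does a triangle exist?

3

(31,31,59): 31+31 > 59 → valid
(4,29,36): 4+29 ≤ 36 → not valid
(3,28,32): 3+28 ≤ 32 → not valid
(32,35,74): 32+35 ≤ 74 → not valid
(14,33,46): 14+33 > 46 → valid
(16,17,35): 16+17 ≤ 35 → not valid
(32,38,69): 32+38 > 69 → valid
3 of the 7 triples form a triangle.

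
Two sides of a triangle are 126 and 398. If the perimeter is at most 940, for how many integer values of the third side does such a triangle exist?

144

Triangle inequality: 272 < x < 524. Perimeter ≤ 940 gives x ≤ 940 − 126 − 398 = 416.
So 272 < x ≤ 416; integers 273 through 416: 144 values.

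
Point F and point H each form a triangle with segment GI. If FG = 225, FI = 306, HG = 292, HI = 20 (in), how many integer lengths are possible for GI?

From triangle FGI: 81 < GI < 531.
From triangle HGI: 272 < GI < 312.
Intersection: 272 < GI < 312, so integers 273 through 311: 39 values.

39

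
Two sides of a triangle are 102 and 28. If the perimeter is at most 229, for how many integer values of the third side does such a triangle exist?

25

Triangle inequality: 74 < x < 130. Perimeter ≤ 229 gives x ≤ 229 − 102 − 28 = 99.
So 74 < x ≤ 99; integers 75 through 99: 25 values.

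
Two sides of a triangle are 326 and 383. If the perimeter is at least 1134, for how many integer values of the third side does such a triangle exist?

284

Triangle inequality: 57 < x < 709. Perimeter ≥ 1134 gives x ≥ 1134 − 326 − 383 = 425.
So 425 ≤ x < 709; integers 425 through 708: 284 values.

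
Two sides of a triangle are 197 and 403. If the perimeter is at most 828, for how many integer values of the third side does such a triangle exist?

22

Triangle inequality: 206 < x < 600. Perimeter ≤ 828 gives x ≤ 828 − 197 − 403 = 228.
So 206 < x ≤ 228; integers 207 through 228: 22 values.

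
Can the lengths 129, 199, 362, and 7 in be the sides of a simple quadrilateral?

For a quadrilateral, each side must be shorter than the sum of the others.
Here the longest side is 362, but the remaining 3 sides sum to only 335.

No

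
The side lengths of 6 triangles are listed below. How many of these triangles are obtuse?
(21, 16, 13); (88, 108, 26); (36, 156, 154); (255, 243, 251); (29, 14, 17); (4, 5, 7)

4

(21,16,13): 13²+16² = 425 < 441 = 21² → obtuse
(88,108,26): 26²+88² = 8420 < 11664 = 108² → obtuse
(36,156,154): 36²+154² = 25012 > 24336 = 156² → acute
(255,243,251): 243²+251² = 122050 > 65025 = 255² → acute
(29,14,17): 14²+17² = 485 < 841 = 29² → obtuse
(4,5,7): 4²+5² = 41 < 49 = 7² → obtuse
4 of the 6 are obtuse.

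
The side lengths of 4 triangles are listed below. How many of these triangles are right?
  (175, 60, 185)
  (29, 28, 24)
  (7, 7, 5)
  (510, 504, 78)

(175,60,185): 60²+175² = 34225 = 185² → right
(29,28,24): 24²+28² = 1360 > 841 = 29² → acute
(7,7,5): 5²+7² = 74 > 49 = 7² → acute
(510,504,78): 78²+504² = 260100 = 510² → right
2 of the 4 are right.

2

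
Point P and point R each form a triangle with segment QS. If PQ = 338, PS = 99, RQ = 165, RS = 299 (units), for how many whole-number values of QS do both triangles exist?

From triangle PQS: 239 < QS < 437.
From triangle RQS: 134 < QS < 464.
Intersection: 239 < QS < 437, so integers 240 through 436: 197 values.

197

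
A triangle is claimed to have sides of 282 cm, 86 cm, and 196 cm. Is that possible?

No

The two shorter sides sum to 282, exactly equal to the longest side 282.
That gives only a degenerate (flat) triangle — the inequality must be strict.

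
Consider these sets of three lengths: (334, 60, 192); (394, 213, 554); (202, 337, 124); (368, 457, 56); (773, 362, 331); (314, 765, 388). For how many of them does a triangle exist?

1

(60,192,334): 60+192 ≤ 334 → not valid
(213,394,554): 213+394 > 554 → valid
(124,202,337): 124+202 ≤ 337 → not valid
(56,368,457): 56+368 ≤ 457 → not valid
(331,362,773): 331+362 ≤ 773 → not valid
(314,388,765): 314+388 ≤ 765 → not valid
1 of the 6 triples forms a triangle.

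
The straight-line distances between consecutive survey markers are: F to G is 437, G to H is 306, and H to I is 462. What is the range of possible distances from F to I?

0 ≤ FI ≤ 1205

The maximum is all hops collinear in one direction: 437 + 306 + 462 = 1205.
The longest hop is 462; the others sum to 743. Since 462 ≤ 743, the path can fold back on itself completely, so the minimum distance is 0.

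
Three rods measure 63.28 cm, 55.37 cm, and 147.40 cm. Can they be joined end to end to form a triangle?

The longest side is 147.40, but the other two sum to only 118.65.
118.65 < 147.40, so the triangle inequality fails.

No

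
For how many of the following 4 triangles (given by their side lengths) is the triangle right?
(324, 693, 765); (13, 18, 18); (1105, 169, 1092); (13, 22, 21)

(324,693,765): 324²+693² = 585225 = 765² → right
(13,18,18): 13²+18² = 493 > 324 = 18² → acute
(1105,169,1092): 169²+1092² = 1221025 = 1105² → right
(13,22,21): 13²+21² = 610 > 484 = 22² → acute
2 of the 4 are right.

2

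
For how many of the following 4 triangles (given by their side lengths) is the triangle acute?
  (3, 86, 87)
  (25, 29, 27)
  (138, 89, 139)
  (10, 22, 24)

(3,86,87): 3²+86² = 7405 < 7569 = 87² → obtuse
(25,29,27): 25²+27² = 1354 > 841 = 29² → acute
(138,89,139): 89²+138² = 26965 > 19321 = 139² → acute
(10,22,24): 10²+22² = 584 > 576 = 24² → acute
3 of the 4 are acute.

3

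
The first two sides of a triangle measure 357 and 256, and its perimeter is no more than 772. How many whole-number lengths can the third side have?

Triangle inequality: 101 < x < 613. Perimeter ≤ 772 gives x ≤ 772 − 357 − 256 = 159.
So 101 < x ≤ 159; integers 102 through 159: 58 values.

58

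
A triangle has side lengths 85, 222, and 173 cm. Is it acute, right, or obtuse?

Compare the square of the longest side to the sum of squares of the other two: 85² + 173² = 37154 < 49284 = 222².

obtuse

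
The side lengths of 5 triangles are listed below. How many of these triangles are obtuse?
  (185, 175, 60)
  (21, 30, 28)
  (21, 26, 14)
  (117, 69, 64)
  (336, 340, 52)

2

(185,175,60): 60²+175² = 34225 = 185² → right
(21,30,28): 21²+28² = 1225 > 900 = 30² → acute
(21,26,14): 14²+21² = 637 < 676 = 26² → obtuse
(117,69,64): 64²+69² = 8857 < 13689 = 117² → obtuse
(336,340,52): 52²+336² = 115600 = 340² → right
2 of the 5 are obtuse.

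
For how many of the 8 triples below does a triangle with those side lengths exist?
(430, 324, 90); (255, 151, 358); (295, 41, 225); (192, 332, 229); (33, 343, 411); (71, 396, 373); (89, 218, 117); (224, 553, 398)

(90,324,430): 90+324 ≤ 430 → not valid
(151,255,358): 151+255 > 358 → valid
(41,225,295): 41+225 ≤ 295 → not valid
(192,229,332): 192+229 > 332 → valid
(33,343,411): 33+343 ≤ 411 → not valid
(71,373,396): 71+373 > 396 → valid
(89,117,218): 89+117 ≤ 218 → not valid
(224,398,553): 224+398 > 553 → valid
4 of the 8 triples form a triangle.

4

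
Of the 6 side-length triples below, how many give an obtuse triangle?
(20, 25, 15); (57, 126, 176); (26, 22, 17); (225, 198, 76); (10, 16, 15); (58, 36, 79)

(20,25,15): 15²+20² = 625 = 25² → right
(57,126,176): 57²+126² = 19125 < 30976 = 176² → obtuse
(26,22,17): 17²+22² = 773 > 676 = 26² → acute
(225,198,76): 76²+198² = 44980 < 50625 = 225² → obtuse
(10,16,15): 10²+15² = 325 > 256 = 16² → acute
(58,36,79): 36²+58² = 4660 < 6241 = 79² → obtuse
3 of the 6 are obtuse.

3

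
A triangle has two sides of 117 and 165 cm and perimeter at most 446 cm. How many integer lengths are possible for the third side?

116

Triangle inequality: 48 < x < 282. Perimeter ≤ 446 gives x ≤ 446 − 117 − 165 = 164.
So 48 < x ≤ 164; integers 49 through 164: 116 values.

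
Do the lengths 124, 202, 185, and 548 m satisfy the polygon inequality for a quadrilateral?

For a quadrilateral, each side must be shorter than the sum of the others.
Here the longest side is 548, but the remaining 3 sides sum to only 511.

No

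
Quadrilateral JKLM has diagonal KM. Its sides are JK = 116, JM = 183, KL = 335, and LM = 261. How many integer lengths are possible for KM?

From triangle JKM: 67 < KM < 299.
From triangle LKM: 74 < KM < 596.
Intersection: 74 < KM < 299, so integers 75 through 298: 224 values.

224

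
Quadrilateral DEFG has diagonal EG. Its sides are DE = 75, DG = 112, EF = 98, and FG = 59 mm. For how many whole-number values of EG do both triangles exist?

117

From triangle DEG: 37 < EG < 187.
From triangle FEG: 39 < EG < 157.
Intersection: 39 < EG < 157, so integers 40 through 156: 117 values.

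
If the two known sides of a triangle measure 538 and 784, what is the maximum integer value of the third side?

1321

The third side must be strictly less than 538 + 784 = 1322.
The largest integer below 1322 is 1321.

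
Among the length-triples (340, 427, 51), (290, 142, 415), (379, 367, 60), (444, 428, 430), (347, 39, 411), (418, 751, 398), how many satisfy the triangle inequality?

(51,340,427): 51+340 ≤ 427 → not valid
(142,290,415): 142+290 > 415 → valid
(60,367,379): 60+367 > 379 → valid
(428,430,444): 428+430 > 444 → valid
(39,347,411): 39+347 ≤ 411 → not valid
(398,418,751): 398+418 > 751 → valid
4 of the 6 triples form a triangle.

4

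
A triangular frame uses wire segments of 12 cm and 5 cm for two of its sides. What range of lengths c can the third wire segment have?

7 < c < 17

By the triangle inequality, c must be less than 12 + 5 = 17 and greater than |12 − 5| = 7.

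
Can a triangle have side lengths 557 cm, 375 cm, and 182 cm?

The two shorter sides sum to 557, exactly equal to the longest side 557.
That gives only a degenerate (flat) triangle — the inequality must be strict.

No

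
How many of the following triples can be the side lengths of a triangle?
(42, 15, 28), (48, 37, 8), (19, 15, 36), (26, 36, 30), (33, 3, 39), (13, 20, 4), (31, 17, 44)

(15,28,42): 15+28 > 42 → valid
(8,37,48): 8+37 ≤ 48 → not valid
(15,19,36): 15+19 ≤ 36 → not valid
(26,30,36): 26+30 > 36 → valid
(3,33,39): 3+33 ≤ 39 → not valid
(4,13,20): 4+13 ≤ 20 → not valid
(17,31,44): 17+31 > 44 → valid
3 of the 7 triples form a triangle.

3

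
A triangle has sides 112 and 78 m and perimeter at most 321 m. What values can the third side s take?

34 < s ≤ 131 m

Triangle inequality alone gives 34 < s < 190.
The perimeter condition gives s ≤ 321 − 112 − 78 = 131.
Intersecting the two: 34 < s ≤ 131.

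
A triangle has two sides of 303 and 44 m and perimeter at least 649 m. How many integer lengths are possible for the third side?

45

Triangle inequality: 259 < x < 347. Perimeter ≥ 649 gives x ≥ 649 − 303 − 44 = 302.
So 302 ≤ x < 347; integers 302 through 346: 45 values.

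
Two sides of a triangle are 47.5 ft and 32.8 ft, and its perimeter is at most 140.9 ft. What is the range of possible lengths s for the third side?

Triangle inequality alone gives 14.7 < s < 80.3.
The perimeter condition gives s ≤ 140.9 − 47.5 − 32.8 = 60.6.
Intersecting the two: 14.7 < s ≤ 60.6.

14.7 < s ≤ 60.6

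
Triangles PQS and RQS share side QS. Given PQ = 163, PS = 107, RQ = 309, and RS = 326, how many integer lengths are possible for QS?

213

From triangle PQS: 56 < QS < 270.
From triangle RQS: 17 < QS < 635.
Intersection: 56 < QS < 270, so integers 57 through 269: 213 values.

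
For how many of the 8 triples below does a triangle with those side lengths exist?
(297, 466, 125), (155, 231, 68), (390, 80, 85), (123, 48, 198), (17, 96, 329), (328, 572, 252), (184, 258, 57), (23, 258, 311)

1

(125,297,466): 125+297 ≤ 466 → not valid
(68,155,231): 68+155 ≤ 231 → not valid
(80,85,390): 80+85 ≤ 390 → not valid
(48,123,198): 48+123 ≤ 198 → not valid
(17,96,329): 17+96 ≤ 329 → not valid
(252,328,572): 252+328 > 572 → valid
(57,184,258): 57+184 ≤ 258 → not valid
(23,258,311): 23+258 ≤ 311 → not valid
1 of the 8 triples forms a triangle.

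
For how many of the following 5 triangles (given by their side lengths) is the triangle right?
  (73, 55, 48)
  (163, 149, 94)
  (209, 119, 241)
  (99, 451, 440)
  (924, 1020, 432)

(73,55,48): 48²+55² = 5329 = 73² → right
(163,149,94): 94²+149² = 31037 > 26569 = 163² → acute
(209,119,241): 119²+209² = 57842 < 58081 = 241² → obtuse
(99,451,440): 99²+440² = 203401 = 451² → right
(924,1020,432): 432²+924² = 1040400 = 1020² → right
3 of the 5 are right.

3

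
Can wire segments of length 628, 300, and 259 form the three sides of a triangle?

No

The longest side is 628, but the other two sum to only 559.
559 < 628, so the triangle inequality fails.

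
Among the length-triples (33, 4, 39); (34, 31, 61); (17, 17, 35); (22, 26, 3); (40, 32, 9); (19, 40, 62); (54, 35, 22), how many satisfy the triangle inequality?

3

(4,33,39): 4+33 ≤ 39 → not valid
(31,34,61): 31+34 > 61 → valid
(17,17,35): 17+17 ≤ 35 → not valid
(3,22,26): 3+22 ≤ 26 → not valid
(9,32,40): 9+32 > 40 → valid
(19,40,62): 19+40 ≤ 62 → not valid
(22,35,54): 22+35 > 54 → valid
3 of the 7 triples form a triangle.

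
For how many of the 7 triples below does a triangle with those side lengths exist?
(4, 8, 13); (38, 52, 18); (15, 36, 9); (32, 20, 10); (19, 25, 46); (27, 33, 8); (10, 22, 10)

2

(4,8,13): 4+8 ≤ 13 → not valid
(18,38,52): 18+38 > 52 → valid
(9,15,36): 9+15 ≤ 36 → not valid
(10,20,32): 10+20 ≤ 32 → not valid
(19,25,46): 19+25 ≤ 46 → not valid
(8,27,33): 8+27 > 33 → valid
(10,10,22): 10+10 ≤ 22 → not valid
2 of the 7 triples form a triangle.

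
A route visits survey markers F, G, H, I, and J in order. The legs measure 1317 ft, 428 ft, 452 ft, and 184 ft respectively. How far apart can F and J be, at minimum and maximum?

The maximum is all hops collinear in one direction: 1317 + 428 + 452 + 184 = 2381.
The longest hop is 1317; the others sum to 1064. Folding the others back against it leaves at least 1317 − 1064 = 253.

253 ≤ FJ ≤ 2381 ft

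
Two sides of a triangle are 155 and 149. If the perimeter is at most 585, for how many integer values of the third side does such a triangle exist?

275

Triangle inequality: 6 < x < 304. Perimeter ≤ 585 gives x ≤ 585 − 155 − 149 = 281.
So 6 < x ≤ 281; integers 7 through 281: 275 values.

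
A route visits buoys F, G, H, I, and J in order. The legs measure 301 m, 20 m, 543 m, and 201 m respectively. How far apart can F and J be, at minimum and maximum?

The maximum is all hops collinear in one direction: 301 + 20 + 543 + 201 = 1065.
The longest hop is 543; the others sum to 522. Folding the others back against it leaves at least 543 − 522 = 21.

21 ≤ FJ ≤ 1065 m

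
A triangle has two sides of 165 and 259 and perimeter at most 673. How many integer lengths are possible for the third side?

Triangle inequality: 94 < x < 424. Perimeter ≤ 673 gives x ≤ 673 − 165 − 259 = 249.
So 94 < x ≤ 249; integers 95 through 249: 155 values.

155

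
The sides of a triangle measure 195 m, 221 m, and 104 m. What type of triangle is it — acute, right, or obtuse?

right

Compare the square of the longest side to the sum of squares of the other two: 104² + 195² = 48841 = 221².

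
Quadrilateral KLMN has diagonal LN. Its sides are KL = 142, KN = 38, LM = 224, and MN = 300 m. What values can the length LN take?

104 < LN < 180

From triangle KLN: |142 − 38| < LN < 142 + 38, i.e. 104 < LN < 180.
From triangle MLN: 76 < LN < 524.
Both must hold, so LN lies in the intersection.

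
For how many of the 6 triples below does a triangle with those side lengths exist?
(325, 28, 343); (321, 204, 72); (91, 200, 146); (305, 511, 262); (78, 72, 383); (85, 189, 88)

3

(28,325,343): 28+325 > 343 → valid
(72,204,321): 72+204 ≤ 321 → not valid
(91,146,200): 91+146 > 200 → valid
(262,305,511): 262+305 > 511 → valid
(72,78,383): 72+78 ≤ 383 → not valid
(85,88,189): 85+88 ≤ 189 → not valid
3 of the 6 triples form a triangle.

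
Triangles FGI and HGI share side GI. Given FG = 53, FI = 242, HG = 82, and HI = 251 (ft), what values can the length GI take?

From triangle FGI: |53 − 242| < GI < 53 + 242, i.e. 189 < GI < 295.
From triangle HGI: 169 < GI < 333.
Both must hold, so GI lies in the intersection.

189 < GI < 295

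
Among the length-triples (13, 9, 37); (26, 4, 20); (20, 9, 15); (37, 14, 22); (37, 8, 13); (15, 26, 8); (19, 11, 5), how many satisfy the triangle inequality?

1

(9,13,37): 9+13 ≤ 37 → not valid
(4,20,26): 4+20 ≤ 26 → not valid
(9,15,20): 9+15 > 20 → valid
(14,22,37): 14+22 ≤ 37 → not valid
(8,13,37): 8+13 ≤ 37 → not valid
(8,15,26): 8+15 ≤ 26 → not valid
(5,11,19): 5+11 ≤ 19 → not valid
1 of the 7 triples forms a triangle.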